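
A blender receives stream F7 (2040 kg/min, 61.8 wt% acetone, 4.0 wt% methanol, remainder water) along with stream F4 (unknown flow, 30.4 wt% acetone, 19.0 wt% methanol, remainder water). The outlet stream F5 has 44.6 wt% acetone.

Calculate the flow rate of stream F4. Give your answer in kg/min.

Let F4 be the unknown flow. Total out = 2040 + F4.
acetone balance: 1260.7 + 0.304·F4 = 0.446·(2040 + F4)
(0.304 − 0.446)·F4 = 0.446×2040 − 1260.7 = -350.88
F4 = -350.88 / -0.142 = 2471 kg/min

2471 kg/min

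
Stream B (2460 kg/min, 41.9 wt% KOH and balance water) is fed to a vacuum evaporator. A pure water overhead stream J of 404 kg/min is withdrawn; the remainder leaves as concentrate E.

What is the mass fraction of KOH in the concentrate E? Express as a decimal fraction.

KOH is not removed: 2460×0.419 = 1030.7 kg/min of KOH enters E.
Concentrate = 2460 − 404 = 2056 kg/min.
Mass fraction = 1030.7/2056 = 0.501.

0.501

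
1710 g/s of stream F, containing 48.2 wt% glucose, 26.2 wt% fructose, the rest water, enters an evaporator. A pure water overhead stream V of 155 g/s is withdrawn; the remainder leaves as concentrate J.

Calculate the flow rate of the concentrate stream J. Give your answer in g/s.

Concentrate = 1710 − 155 = 1555 g/s.

1555 g/s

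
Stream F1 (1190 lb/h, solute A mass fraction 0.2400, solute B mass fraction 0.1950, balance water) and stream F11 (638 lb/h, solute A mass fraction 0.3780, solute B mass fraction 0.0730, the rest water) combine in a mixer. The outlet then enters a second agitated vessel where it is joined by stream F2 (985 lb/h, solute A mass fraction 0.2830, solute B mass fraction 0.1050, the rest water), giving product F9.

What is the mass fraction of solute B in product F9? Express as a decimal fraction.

Overall, product flow = 2813 lb/h.
solute B in = 1190×0.195 + 638×0.073 + 985×0.105 = 382.05 lb/h.
solute B fraction in F9 = 0.1358.

0.1358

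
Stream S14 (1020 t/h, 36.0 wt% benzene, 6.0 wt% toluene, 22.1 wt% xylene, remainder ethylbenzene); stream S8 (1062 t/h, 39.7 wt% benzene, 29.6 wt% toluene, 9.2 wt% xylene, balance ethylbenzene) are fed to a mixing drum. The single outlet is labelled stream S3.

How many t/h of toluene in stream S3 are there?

toluene out = toluene in = 1020×0.060 + 1062×0.296 = 375.55 t/h.

375.6 t/h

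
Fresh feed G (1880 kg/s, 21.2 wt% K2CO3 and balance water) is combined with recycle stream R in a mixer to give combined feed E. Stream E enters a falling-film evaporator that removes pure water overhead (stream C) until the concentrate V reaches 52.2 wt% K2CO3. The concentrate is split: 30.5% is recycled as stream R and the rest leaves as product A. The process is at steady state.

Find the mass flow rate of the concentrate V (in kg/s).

Overall K2CO3 balance (none leaves overhead): K2CO3 in fresh feed = K2CO3 in product, i.e. 1880×0.212 = (1−0.305)·V·0.522.
V = 398.56/(0.522×0.695) = 1098.6 kg/s.

1099 kg/s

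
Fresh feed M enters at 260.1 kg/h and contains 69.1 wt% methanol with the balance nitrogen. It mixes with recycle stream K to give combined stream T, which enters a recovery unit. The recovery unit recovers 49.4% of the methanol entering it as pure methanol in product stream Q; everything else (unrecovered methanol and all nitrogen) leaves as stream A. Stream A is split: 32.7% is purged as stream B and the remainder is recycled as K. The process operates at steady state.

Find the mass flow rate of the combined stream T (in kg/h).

nitrogen enters only via M and leaves only via the purge: 260.1×0.309 = 0.327×(nitrogen in A), and the recovery unit passes all nitrogen, so nitrogen in T = nitrogen in A = 245.78 kg/h.
methanol in T: m_A = 260.1×0.691 + (1−0.327)·(1−0.494)·m_A, so m_A = 179.73/0.6595 = 272.54 kg/h.
T = 272.54 + 245.78 = 518.32 kg/h.

518.3 kg/h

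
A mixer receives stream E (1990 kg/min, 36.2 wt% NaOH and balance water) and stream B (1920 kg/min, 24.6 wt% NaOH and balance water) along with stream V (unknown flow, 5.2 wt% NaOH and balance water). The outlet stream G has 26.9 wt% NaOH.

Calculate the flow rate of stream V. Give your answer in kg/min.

Let V be the unknown flow. Total out = 3910 + V.
NaOH balance: 1192.7 + 0.052·V = 0.269·(3910 + V)
(0.052 − 0.269)·V = 0.269×3910 − 1192.7 = -140.91
V = -140.91 / -0.217 = 649.35 kg/min

649.4 kg/min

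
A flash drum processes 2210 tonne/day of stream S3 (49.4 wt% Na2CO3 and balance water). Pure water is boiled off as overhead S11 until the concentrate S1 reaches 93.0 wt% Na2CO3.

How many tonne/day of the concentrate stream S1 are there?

1174 tonne/day

Na2CO3 is conserved: 2210×0.494 = 1091.7 tonne/day all reports to the concentrate.
Concentrate = 1091.7/(target fraction) = 1173.9 tonne/day.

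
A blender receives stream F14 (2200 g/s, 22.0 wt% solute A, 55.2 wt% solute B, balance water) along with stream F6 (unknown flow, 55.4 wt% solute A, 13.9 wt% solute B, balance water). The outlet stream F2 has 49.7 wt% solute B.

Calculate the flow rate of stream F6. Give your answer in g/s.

Let F6 be the unknown flow. Total out = 2200 + F6.
solute B balance: 1214.4 + 0.139·F6 = 0.497·(2200 + F6)
(0.139 − 0.497)·F6 = 0.497×2200 − 1214.4 = -121
F6 = -121 / -0.358 = 337.99 g/s

338 g/s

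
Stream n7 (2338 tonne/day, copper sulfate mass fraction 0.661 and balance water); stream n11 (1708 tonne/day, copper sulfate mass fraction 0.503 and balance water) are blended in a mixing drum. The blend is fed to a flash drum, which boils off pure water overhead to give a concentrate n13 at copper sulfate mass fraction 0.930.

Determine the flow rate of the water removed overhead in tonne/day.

copper sulfate entering = 2338×0.661 + 1708×0.503 = 2404.5 tonne/day.
All copper sulfate reports to n13, so n13 = 2404.5/0.930 = 2585.5 tonne/day.
Total feed = 4046 tonne/day; overhead = 4046 − 2585.5 = 1460.5 tonne/day.

1460 tonne/day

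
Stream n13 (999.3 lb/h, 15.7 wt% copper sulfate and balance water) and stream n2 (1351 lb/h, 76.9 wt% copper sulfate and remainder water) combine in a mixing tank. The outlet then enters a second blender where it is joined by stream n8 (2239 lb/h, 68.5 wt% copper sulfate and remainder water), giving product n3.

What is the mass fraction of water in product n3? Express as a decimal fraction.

0.405

Overall, product flow = 4589.3 lb/h.
water in = 999.3×0.843 + 1351×0.231 + 2239×0.315 = 1859.8 lb/h.
water fraction in n3 = 0.405.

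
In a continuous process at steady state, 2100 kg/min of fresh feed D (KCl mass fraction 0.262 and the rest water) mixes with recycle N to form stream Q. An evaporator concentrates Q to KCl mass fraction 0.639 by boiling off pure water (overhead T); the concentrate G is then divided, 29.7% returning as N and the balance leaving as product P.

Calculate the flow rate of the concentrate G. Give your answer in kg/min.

Overall KCl balance (none leaves overhead): KCl in fresh feed = KCl in product, i.e. 2100×0.262 = (1−0.297)·G·0.639.
G = 550.2/(0.639×0.703) = 1224.8 kg/min.

1225 kg/min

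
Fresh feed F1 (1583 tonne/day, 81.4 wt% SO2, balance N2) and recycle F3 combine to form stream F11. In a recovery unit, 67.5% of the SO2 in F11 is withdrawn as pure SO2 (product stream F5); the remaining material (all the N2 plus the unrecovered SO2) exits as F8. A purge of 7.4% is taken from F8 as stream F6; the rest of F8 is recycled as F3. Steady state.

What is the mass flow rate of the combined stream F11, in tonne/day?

5822 tonne/day

N2 enters only via F1 and leaves only via the purge: 1583×0.186 = 0.074×(N2 in F8), and the recovery unit passes all N2, so N2 in F11 = N2 in F8 = 3978.9 tonne/day.
SO2 in F11: m_A = 1583×0.814 + (1−0.074)·(1−0.675)·m_A, so m_A = 1288.6/0.6990 = 1843.3 tonne/day.
F11 = 1843.3 + 3978.9 = 5822.2 tonne/day.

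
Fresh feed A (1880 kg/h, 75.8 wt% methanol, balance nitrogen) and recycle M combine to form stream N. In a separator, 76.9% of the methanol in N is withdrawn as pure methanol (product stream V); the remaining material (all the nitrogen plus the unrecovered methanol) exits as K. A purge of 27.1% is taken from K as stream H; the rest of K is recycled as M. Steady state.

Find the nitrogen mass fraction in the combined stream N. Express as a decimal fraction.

nitrogen enters only via A and leaves only via the purge: 1880×0.242 = 0.271×(nitrogen in K), and the separator passes all nitrogen, so nitrogen in N = nitrogen in K = 1678.8 kg/h.
methanol in N: m_A = 1880×0.758 + (1−0.271)·(1−0.769)·m_A, so m_A = 1425/0.8316 = 1713.6 kg/h.
N = 1713.6 + 1678.8 = 3392.4 kg/h.
nitrogen fraction in N = 1678.8/3392.4 = 0.4949.

0.4949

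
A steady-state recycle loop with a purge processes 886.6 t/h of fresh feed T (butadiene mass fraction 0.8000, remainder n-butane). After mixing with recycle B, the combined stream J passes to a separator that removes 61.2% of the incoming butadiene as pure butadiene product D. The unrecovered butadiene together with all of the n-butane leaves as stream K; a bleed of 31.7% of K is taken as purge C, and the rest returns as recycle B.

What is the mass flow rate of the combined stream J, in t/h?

n-butane enters only via T and leaves only via the purge: 886.6×0.200 = 0.317×(n-butane in K), and the separator passes all n-butane, so n-butane in J = n-butane in K = 559.37 t/h.
butadiene in J: m_A = 886.6×0.800 + (1−0.317)·(1−0.612)·m_A, so m_A = 709.28/0.7350 = 965.01 t/h.
J = 965.01 + 559.37 = 1524.4 t/h.

1524 t/h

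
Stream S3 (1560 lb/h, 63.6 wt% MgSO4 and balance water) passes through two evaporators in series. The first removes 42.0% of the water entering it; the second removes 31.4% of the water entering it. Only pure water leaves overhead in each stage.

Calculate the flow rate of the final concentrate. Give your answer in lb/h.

water in feed = 1560×0.364 = 567.84 lb/h.
After stage 1: water left = (1−0.420)×567.84 = 329.35; stream total = 1321.5 lb/h.
After stage 2: water left = (1−0.314)×329.35 = 225.93; final concentrate = 1218.1 lb/h.

1218 lb/h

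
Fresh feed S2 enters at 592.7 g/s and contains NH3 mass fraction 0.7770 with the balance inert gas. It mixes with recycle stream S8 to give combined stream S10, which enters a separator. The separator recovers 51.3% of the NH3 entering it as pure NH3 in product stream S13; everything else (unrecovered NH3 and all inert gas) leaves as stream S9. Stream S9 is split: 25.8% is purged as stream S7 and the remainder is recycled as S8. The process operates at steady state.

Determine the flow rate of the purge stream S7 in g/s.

inert gas enters only via S2 and leaves only via the purge: 592.7×0.223 = 0.258×(inert gas in S9), and the separator passes all inert gas, so inert gas in S10 = inert gas in S9 = 512.29 g/s.
NH3 in S10: m_A = 592.7×0.777 + (1−0.258)·(1−0.513)·m_A, so m_A = 460.53/0.6386 = 721.1 g/s.
S9 = (1−0.513)×721.1 + 512.29 = 863.47 g/s.
Purge S7 = 0.258×863.47 = 222.78 g/s.

222.8 g/s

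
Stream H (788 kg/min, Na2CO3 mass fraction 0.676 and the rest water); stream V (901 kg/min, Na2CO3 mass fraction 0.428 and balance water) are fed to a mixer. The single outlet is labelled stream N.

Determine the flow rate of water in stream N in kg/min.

770.7 kg/min

water out = water in = 788×0.324 + 901×0.572 = 770.68 kg/min.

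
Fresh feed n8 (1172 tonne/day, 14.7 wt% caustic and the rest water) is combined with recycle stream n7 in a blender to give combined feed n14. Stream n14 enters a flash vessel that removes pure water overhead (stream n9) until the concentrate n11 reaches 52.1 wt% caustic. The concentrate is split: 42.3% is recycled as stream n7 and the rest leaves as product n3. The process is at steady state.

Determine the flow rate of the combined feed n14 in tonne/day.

1414 tonne/day

Overall caustic balance (none leaves overhead): caustic in fresh feed = caustic in product, i.e. 1172×0.147 = (1−0.423)·n11·0.521.
n11 = 172.28/(0.521×0.577) = 573.1 tonne/day.
Recycle n7 = 0.423×573.1 = 242.42 tonne/day.
Combined feed n14 = 1172 + 242.42 = 1414.4 tonne/day.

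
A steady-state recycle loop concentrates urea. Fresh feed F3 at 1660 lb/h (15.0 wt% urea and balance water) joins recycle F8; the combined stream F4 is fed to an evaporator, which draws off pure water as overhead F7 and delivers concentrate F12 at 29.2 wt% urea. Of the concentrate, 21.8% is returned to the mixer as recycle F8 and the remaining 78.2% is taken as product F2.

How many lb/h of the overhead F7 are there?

Overall urea balance (none leaves overhead): urea in fresh feed = urea in product, i.e. 1660×0.150 = (1−0.218)·F12·0.292.
F12 = 249/(0.292×0.782) = 1090.5 lb/h.
Recycle F8 = 0.218×1090.5 = 237.72 lb/h.
Combined feed F4 = 1660 + 237.72 = 1897.7 lb/h.
Overhead F7 = F4 − F12 = 1897.7 − 1090.5 = 807.26 lb/h.

807.3 lb/h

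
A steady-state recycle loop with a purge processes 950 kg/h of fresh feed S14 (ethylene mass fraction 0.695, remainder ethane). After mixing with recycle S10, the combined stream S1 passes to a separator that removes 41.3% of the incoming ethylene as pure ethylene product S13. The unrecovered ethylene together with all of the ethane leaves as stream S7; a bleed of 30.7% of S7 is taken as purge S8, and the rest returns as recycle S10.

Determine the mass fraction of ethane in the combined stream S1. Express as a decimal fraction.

ethane enters only via S14 and leaves only via the purge: 950×0.305 = 0.307×(ethane in S7), and the separator passes all ethane, so ethane in S1 = ethane in S7 = 943.81 kg/h.
ethylene in S1: m_A = 950×0.695 + (1−0.307)·(1−0.413)·m_A, so m_A = 660.25/0.5932 = 1113 kg/h.
S1 = 1113 + 943.81 = 2056.8 kg/h.
ethane fraction in S1 = 943.81/2056.8 = 0.459.

0.459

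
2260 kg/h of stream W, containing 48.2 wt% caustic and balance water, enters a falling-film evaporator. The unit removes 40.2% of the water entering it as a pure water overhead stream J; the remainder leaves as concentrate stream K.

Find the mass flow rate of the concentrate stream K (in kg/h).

water entering = 2260×0.518 = 1170.7 kg/h; overhead removed = 0.402×1170.7 = 470.61 kg/h.
Concentrate = 2260 − 470.61 = 1789.4 kg/h.

1789 kg/h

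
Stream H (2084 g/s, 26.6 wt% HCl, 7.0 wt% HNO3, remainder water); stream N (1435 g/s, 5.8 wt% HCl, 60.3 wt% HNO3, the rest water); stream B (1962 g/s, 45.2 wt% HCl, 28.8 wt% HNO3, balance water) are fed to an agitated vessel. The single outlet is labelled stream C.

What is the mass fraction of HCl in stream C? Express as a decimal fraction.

0.278

Total flow out = 2084 + 1435 + 1962 = 5481 g/s.
HCl in = 2084×0.266 + 1435×0.058 + 1962×0.452 = 1524.4 g/s.
HCl mass fraction in C = 1524.4/5481 = 0.278.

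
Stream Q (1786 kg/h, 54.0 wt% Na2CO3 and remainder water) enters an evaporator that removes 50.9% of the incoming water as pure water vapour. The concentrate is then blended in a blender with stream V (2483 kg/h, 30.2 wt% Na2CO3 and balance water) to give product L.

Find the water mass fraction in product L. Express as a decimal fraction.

0.5548

Vapour removed = 0.509×0.460×1786 = 418.17 kg/h; concentrate = 1367.8 kg/h.
water reaching the mixer = 403.39 (from concentrate) + 2483×0.698 = 2136.5 kg/h.
Product flow = 1367.8 + 2483 = 3850.8 kg/h; water fraction = 0.5548.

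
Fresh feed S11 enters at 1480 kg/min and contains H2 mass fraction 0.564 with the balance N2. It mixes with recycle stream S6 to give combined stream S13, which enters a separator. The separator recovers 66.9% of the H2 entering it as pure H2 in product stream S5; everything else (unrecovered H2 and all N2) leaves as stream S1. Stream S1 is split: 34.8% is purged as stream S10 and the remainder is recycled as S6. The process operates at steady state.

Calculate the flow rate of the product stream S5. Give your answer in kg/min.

H2 in S13: m_A = 1480×0.564 + (1−0.348)·(1−0.669)·m_A, so m_A = 834.72/0.7842 = 1064.4 kg/min.
Product S5 = 0.669×1064.4 = 712.11 kg/min.

712.1 kg/min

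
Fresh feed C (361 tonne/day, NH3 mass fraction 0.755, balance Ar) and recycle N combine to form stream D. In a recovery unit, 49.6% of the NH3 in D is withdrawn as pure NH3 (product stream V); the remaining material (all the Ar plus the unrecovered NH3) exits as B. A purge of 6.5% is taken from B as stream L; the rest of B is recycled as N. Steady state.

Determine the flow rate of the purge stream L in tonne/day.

Ar enters only via C and leaves only via the purge: 361×0.245 = 0.065×(Ar in B), and the recovery unit passes all Ar, so Ar in D = Ar in B = 1360.7 tonne/day.
NH3 in D: m_A = 361×0.755 + (1−0.065)·(1−0.496)·m_A, so m_A = 272.56/0.5288 = 515.46 tonne/day.
B = (1−0.496)×515.46 + 1360.7 = 1620.5 tonne/day.
Purge L = 0.065×1620.5 = 105.33 tonne/day.

105.3 tonne/day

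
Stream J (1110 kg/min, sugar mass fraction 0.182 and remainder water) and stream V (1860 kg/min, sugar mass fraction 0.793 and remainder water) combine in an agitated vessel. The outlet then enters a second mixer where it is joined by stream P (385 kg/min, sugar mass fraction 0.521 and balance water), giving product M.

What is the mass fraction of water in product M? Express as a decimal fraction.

0.440

Overall, product flow = 3355 kg/min.
water in = 1110×0.818 + 1860×0.207 + 385×0.479 = 1477.4 kg/min.
water fraction in M = 0.440.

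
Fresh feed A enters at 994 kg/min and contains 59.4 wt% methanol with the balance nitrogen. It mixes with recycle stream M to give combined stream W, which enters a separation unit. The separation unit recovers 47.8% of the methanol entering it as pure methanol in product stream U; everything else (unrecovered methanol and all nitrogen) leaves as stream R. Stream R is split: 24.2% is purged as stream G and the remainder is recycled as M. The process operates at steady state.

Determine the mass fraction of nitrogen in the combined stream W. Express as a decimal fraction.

0.6306

nitrogen enters only via A and leaves only via the purge: 994×0.406 = 0.242×(nitrogen in R), and the separation unit passes all nitrogen, so nitrogen in W = nitrogen in R = 1667.6 kg/min.
methanol in W: m_A = 994×0.594 + (1−0.242)·(1−0.478)·m_A, so m_A = 590.44/0.6043 = 977.02 kg/min.
W = 977.02 + 1667.6 = 2644.6 kg/min.
nitrogen fraction in W = 1667.6/2644.6 = 0.6306.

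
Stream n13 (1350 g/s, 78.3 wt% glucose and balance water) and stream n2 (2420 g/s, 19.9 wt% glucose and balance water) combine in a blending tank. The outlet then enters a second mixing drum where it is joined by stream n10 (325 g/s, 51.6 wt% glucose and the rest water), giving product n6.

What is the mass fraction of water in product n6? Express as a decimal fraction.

0.5833

Overall, product flow = 4095 g/s.
water in = 1350×0.217 + 2420×0.801 + 325×0.484 = 2388.7 g/s.
water fraction in n6 = 0.5833.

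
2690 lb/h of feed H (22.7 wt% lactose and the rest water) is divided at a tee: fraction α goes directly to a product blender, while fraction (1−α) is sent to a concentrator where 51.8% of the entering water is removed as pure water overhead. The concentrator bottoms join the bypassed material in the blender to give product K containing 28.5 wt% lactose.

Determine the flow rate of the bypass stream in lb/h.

All 2690×0.227 = 610.63 lb/h of lactose reaches K, so K = 610.63/0.285 = 2142.6 lb/h and vapour = 547.44 lb/h.
The evaporator receives (1−α)·2690 of feed at 0.773 water and removes 0.518 of that water:
0.518×0.773×(1−α)×2690 = 547.44
(1−α) = 547.44/1077.1 = 0.5082;  α = 0.4918.
Bypass flow = 0.4918×2690 = 1322.8 lb/h.

1323 lb/h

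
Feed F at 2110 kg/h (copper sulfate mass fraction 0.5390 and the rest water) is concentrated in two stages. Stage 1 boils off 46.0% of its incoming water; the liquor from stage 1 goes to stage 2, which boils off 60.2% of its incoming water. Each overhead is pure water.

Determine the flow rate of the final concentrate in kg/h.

1346 kg/h

water in feed = 2110×0.461 = 972.71 kg/h.
After stage 1: water left = (1−0.460)×972.71 = 525.26; stream total = 1662.6 kg/h.
After stage 2: water left = (1−0.602)×525.26 = 209.05; final concentrate = 1346.3 kg/h.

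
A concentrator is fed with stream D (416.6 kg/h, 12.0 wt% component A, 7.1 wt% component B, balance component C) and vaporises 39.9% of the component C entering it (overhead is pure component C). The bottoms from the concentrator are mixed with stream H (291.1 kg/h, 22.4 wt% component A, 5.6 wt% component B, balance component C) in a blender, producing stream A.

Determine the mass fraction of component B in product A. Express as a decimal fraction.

0.0800

Vapour removed = 0.399×0.809×416.6 = 134.47 kg/h; concentrate = 282.13 kg/h.
component B reaching the mixer = 29.579 (from concentrate) + 291.1×0.056 = 45.88 kg/h.
Product flow = 282.13 + 291.1 = 573.23 kg/h; component B fraction = 0.0800.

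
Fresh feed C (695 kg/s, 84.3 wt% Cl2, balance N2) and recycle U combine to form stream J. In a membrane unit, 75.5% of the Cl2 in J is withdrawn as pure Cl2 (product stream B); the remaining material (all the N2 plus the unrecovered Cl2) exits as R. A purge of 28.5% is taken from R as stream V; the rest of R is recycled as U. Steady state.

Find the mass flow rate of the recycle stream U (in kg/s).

N2 enters only via C and leaves only via the purge: 695×0.157 = 0.285×(N2 in R), and the membrane unit passes all N2, so N2 in J = N2 in R = 382.86 kg/s.
Cl2 in J: m_A = 695×0.843 + (1−0.285)·(1−0.755)·m_A, so m_A = 585.88/0.8248 = 710.31 kg/s.
R = (1−0.755)×710.31 + 382.86 = 556.89 kg/s.
Recycle U = (1−0.285)×556.89 = 398.17 kg/s.

398.2 kg/s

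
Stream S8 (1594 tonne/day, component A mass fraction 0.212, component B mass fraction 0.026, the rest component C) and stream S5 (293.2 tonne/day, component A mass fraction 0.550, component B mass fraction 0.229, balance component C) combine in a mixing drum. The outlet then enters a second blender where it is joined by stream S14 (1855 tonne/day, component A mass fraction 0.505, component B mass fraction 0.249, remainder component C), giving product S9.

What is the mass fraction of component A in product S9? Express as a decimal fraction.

0.384

Overall, product flow = 3742.2 tonne/day.
component A in = 1594×0.212 + 293.2×0.550 + 1855×0.505 = 1436 tonne/day.
component A fraction in S9 = 0.384.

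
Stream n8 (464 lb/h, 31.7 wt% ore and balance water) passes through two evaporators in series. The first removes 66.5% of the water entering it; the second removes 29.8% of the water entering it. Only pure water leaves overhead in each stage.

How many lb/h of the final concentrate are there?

water in feed = 464×0.683 = 316.91 lb/h.
After stage 1: water left = (1−0.665)×316.91 = 106.17; stream total = 253.25 lb/h.
After stage 2: water left = (1−0.298)×106.17 = 74.528; final concentrate = 221.62 lb/h.

221.6 lb/h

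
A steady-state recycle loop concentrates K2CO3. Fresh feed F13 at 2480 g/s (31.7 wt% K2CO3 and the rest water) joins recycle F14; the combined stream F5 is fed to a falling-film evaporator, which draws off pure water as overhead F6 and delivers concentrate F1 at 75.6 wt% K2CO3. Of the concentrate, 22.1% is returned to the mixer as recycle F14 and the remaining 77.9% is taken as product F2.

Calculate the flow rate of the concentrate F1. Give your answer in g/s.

1335 g/s

Overall K2CO3 balance (none leaves overhead): K2CO3 in fresh feed = K2CO3 in product, i.e. 2480×0.317 = (1−0.221)·F1·0.756.
F1 = 786.16/(0.756×0.779) = 1334.9 g/s.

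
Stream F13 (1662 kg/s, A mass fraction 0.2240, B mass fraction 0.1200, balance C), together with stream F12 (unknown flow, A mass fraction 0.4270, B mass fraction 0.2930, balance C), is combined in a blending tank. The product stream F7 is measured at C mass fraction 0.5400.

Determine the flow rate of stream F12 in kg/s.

741.5 kg/s

Let F12 be the unknown flow. Total out = 1662 + F12.
C balance: 1090.3 + 0.280·F12 = 0.540·(1662 + F12)
(0.280 − 0.540)·F12 = 0.540×1662 − 1090.3 = -192.79
F12 = -192.79 / -0.260 = 741.51 kg/s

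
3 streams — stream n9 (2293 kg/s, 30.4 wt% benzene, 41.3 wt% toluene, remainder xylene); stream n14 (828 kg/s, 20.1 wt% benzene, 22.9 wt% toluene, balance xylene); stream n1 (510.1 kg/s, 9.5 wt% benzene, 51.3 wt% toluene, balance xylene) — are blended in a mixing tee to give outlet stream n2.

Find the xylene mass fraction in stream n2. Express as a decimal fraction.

0.364

Total flow out = 2293 + 828 + 510.1 = 3631.1 kg/s.
xylene in = 2293×0.283 + 828×0.570 + 510.1×0.392 = 1320.8 kg/s.
xylene mass fraction in n2 = 1320.8/3631.1 = 0.364.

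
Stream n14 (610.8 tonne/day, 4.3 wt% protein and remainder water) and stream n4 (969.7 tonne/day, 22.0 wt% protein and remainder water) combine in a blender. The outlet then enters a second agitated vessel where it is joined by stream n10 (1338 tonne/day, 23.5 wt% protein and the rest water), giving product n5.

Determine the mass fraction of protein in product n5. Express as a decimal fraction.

0.190

Overall, product flow = 2918.5 tonne/day.
protein in = 610.8×0.043 + 969.7×0.220 + 1338×0.235 = 554.03 tonne/day.
protein fraction in n5 = 0.190.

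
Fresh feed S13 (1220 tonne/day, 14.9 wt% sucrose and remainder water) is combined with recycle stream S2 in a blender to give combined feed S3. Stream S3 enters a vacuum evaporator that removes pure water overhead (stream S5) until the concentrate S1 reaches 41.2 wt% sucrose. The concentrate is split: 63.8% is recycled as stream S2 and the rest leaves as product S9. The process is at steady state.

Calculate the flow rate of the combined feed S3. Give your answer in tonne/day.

1998 tonne/day

Overall sucrose balance (none leaves overhead): sucrose in fresh feed = sucrose in product, i.e. 1220×0.149 = (1−0.638)·S1·0.412.
S1 = 181.78/(0.412×0.362) = 1218.8 tonne/day.
Recycle S2 = 0.638×1218.8 = 777.61 tonne/day.
Combined feed S3 = 1220 + 777.61 = 1997.6 tonne/day.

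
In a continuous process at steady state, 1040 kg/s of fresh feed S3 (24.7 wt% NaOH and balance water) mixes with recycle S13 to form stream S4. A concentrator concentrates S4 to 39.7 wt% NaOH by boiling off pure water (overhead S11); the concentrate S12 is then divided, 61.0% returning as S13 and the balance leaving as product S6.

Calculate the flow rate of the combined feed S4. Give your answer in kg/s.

2052 kg/s

Overall NaOH balance (none leaves overhead): NaOH in fresh feed = NaOH in product, i.e. 1040×0.247 = (1−0.610)·S12·0.397.
S12 = 256.88/(0.397×0.390) = 1659.1 kg/s.
Recycle S13 = 0.610×1659.1 = 1012.1 kg/s.
Combined feed S4 = 1040 + 1012.1 = 2052.1 kg/s.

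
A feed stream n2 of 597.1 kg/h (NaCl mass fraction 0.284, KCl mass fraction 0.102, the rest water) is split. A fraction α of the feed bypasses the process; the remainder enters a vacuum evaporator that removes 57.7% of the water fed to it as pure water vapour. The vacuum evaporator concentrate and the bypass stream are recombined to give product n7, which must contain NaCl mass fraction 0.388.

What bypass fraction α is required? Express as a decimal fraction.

All 597.1×0.284 = 169.58 kg/h of NaCl reaches n7, so n7 = 169.58/0.388 = 437.05 kg/h and vapour = 160.05 kg/h.
The evaporator receives (1−α)·597.1 of feed at 0.614 water and removes 0.577 of that water:
0.577×0.614×(1−α)×597.1 = 160.05
(1−α) = 160.05/211.54 = 0.7566;  α = 0.2434.

0.243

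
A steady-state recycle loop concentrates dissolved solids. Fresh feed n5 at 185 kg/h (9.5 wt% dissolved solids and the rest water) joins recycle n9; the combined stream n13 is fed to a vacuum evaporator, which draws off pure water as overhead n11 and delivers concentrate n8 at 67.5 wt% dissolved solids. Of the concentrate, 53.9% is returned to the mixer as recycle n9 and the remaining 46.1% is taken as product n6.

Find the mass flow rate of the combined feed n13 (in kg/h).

215.4 kg/h

Overall dissolved solids balance (none leaves overhead): dissolved solids in fresh feed = dissolved solids in product, i.e. 185×0.095 = (1−0.539)·n8·0.675.
n8 = 17.575/(0.675×0.461) = 56.479 kg/h.
Recycle n9 = 0.539×56.479 = 30.442 kg/h.
Combined feed n13 = 185 + 30.442 = 215.44 kg/h.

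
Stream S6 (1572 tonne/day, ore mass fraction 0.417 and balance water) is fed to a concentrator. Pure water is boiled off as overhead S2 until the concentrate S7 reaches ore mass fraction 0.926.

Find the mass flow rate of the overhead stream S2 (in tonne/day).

ore is conserved: 1572×0.417 = 655.52 tonne/day all reports to the concentrate.
Concentrate = 655.52/(target fraction) = 707.91 tonne/day.
Overhead = 1572 − 707.91 = 864.09 tonne/day.

864.1 tonne/day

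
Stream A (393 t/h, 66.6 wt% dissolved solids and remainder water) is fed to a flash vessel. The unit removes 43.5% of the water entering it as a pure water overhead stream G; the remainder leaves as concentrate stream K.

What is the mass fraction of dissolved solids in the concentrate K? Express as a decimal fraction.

0.779

dissolved solids is not removed: 393×0.666 = 261.74 t/h of dissolved solids enters K.
water entering = 393×0.334 = 131.26 t/h; overhead removed = 0.435×131.26 = 57.099 t/h.
Concentrate = 393 − 57.099 = 335.9 t/h.
Mass fraction = 261.74/335.9 = 0.779.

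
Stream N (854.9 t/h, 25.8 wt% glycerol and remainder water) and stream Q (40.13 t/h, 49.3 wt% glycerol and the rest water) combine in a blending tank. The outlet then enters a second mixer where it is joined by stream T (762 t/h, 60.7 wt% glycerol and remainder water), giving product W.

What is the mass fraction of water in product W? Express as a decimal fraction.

0.576

Overall, product flow = 1657 t/h.
water in = 854.9×0.742 + 40.13×0.507 + 762×0.393 = 954.15 t/h.
water fraction in W = 0.576.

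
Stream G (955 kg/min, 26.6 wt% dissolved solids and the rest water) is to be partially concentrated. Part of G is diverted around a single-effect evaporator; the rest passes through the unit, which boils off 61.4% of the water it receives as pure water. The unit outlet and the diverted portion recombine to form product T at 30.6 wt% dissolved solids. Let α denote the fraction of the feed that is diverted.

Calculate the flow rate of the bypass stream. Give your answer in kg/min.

All 955×0.266 = 254.03 kg/min of dissolved solids reaches T, so T = 254.03/0.306 = 830.16 kg/min and vapour = 124.84 kg/min.
The evaporator receives (1−α)·955 of feed at 0.734 water and removes 0.614 of that water:
0.614×0.734×(1−α)×955 = 124.84
(1−α) = 124.84/430.4 = 0.2901;  α = 0.7099.
Bypass flow = 0.7099×955 = 678 kg/min.

678 kg/min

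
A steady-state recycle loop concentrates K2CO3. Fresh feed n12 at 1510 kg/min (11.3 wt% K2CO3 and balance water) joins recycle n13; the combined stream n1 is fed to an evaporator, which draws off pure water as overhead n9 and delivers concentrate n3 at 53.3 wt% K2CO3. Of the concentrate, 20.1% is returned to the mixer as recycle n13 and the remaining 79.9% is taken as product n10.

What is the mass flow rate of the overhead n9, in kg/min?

1190 kg/min

Overall K2CO3 balance (none leaves overhead): K2CO3 in fresh feed = K2CO3 in product, i.e. 1510×0.113 = (1−0.201)·n3·0.533.
n3 = 170.63/(0.533×0.799) = 400.66 kg/min.
Recycle n13 = 0.201×400.66 = 80.534 kg/min.
Combined feed n1 = 1510 + 80.534 = 1590.5 kg/min.
Overhead n9 = n1 − n3 = 1590.5 − 400.66 = 1189.9 kg/min.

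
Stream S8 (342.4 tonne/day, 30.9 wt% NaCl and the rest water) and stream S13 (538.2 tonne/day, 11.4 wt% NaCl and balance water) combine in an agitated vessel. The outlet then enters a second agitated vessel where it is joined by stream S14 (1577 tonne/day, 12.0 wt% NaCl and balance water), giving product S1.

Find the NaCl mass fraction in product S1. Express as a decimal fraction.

0.1450

Overall, product flow = 2457.6 tonne/day.
NaCl in = 342.4×0.309 + 538.2×0.114 + 1577×0.120 = 356.4 tonne/day.
NaCl fraction in S1 = 0.1450.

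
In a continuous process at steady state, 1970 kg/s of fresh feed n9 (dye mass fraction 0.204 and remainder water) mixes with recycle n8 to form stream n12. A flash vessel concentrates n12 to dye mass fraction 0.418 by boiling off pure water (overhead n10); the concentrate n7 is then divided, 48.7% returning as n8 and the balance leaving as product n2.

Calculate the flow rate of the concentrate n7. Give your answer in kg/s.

Overall dye balance (none leaves overhead): dye in fresh feed = dye in product, i.e. 1970×0.204 = (1−0.487)·n7·0.418.
n7 = 401.88/(0.418×0.513) = 1874.1 kg/s.

1874 kg/s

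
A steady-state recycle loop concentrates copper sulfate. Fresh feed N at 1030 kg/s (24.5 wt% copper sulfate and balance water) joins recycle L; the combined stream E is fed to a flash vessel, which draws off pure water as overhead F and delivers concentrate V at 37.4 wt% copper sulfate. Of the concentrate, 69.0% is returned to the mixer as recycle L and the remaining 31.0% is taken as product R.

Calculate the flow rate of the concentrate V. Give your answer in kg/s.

2177 kg/s

Overall copper sulfate balance (none leaves overhead): copper sulfate in fresh feed = copper sulfate in product, i.e. 1030×0.245 = (1−0.690)·V·0.374.
V = 252.35/(0.374×0.310) = 2176.6 kg/s.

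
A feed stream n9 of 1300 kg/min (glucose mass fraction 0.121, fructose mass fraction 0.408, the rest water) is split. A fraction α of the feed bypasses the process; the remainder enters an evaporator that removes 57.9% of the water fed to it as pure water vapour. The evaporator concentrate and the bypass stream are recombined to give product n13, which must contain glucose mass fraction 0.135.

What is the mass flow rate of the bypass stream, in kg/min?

All 1300×0.121 = 157.3 kg/min of glucose reaches n13, so n13 = 157.3/0.135 = 1165.2 kg/min and vapour = 134.81 kg/min.
The evaporator receives (1−α)·1300 of feed at 0.471 water and removes 0.579 of that water:
0.579×0.471×(1−α)×1300 = 134.81
(1−α) = 134.81/354.52 = 0.3803;  α = 0.6197.
Bypass flow = 0.6197×1300 = 805.65 kg/min.

805.6 kg/min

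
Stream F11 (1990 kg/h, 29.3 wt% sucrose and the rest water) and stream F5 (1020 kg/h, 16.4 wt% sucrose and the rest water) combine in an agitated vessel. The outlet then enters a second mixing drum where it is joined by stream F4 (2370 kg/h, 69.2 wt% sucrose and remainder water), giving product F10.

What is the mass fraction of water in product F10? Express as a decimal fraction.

Overall, product flow = 5380 kg/h.
water in = 1990×0.707 + 1020×0.836 + 2370×0.308 = 2989.6 kg/h.
water fraction in F10 = 0.5557.

0.5557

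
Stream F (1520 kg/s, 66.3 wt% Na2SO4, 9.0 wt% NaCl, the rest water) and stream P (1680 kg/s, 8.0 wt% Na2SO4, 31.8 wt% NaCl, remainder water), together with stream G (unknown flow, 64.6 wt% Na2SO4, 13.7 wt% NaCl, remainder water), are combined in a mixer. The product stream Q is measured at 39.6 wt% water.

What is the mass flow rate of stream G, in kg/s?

Let G be the unknown flow. Total out = 3200 + G.
water balance: 1386.8 + 0.217·G = 0.396·(3200 + G)
(0.217 − 0.396)·G = 0.396×3200 − 1386.8 = -119.6
G = -119.6 / -0.179 = 668.16 kg/s

668.2 kg/s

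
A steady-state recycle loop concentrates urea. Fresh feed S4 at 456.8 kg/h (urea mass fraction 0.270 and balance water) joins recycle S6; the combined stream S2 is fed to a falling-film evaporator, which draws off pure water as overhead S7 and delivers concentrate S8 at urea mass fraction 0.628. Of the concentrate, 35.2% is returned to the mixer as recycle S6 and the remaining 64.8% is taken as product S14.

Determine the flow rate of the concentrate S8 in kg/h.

Overall urea balance (none leaves overhead): urea in fresh feed = urea in product, i.e. 456.8×0.270 = (1−0.352)·S8·0.628.
S8 = 123.34/(0.628×0.648) = 303.08 kg/h.

303.1 kg/h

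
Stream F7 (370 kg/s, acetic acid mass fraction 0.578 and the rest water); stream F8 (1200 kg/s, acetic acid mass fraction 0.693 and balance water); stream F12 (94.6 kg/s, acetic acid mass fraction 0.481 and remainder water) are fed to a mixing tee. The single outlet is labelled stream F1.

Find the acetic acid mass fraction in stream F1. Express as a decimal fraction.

Total flow out = 370 + 1200 + 94.6 = 1664.6 kg/s.
acetic acid in = 370×0.578 + 1200×0.693 + 94.6×0.481 = 1091 kg/s.
acetic acid mass fraction in F1 = 1091/1664.6 = 0.655.

0.655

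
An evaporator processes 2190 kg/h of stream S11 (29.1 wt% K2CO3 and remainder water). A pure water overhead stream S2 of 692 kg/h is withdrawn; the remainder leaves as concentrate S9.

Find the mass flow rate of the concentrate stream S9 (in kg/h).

Concentrate = 2190 − 692 = 1498 kg/h.

1498 kg/h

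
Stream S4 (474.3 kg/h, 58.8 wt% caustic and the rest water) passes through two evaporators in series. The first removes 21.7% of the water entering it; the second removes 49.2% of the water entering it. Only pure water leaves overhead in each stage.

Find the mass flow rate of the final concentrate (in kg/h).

water in feed = 474.3×0.412 = 195.41 kg/h.
After stage 1: water left = (1−0.217)×195.41 = 153.01; stream total = 431.9 kg/h.
After stage 2: water left = (1−0.492)×153.01 = 77.728; final concentrate = 356.62 kg/h.

356.6 kg/h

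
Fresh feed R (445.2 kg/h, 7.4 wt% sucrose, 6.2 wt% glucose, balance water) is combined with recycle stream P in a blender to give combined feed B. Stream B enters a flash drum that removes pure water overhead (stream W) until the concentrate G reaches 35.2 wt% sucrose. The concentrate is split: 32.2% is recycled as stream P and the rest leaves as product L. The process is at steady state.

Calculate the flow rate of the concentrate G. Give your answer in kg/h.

138 kg/h

Overall sucrose balance (none leaves overhead): sucrose in fresh feed = sucrose in product, i.e. 445.2×0.074 = (1−0.322)·G·0.352.
G = 32.945/(0.352×0.678) = 138.04 kg/h.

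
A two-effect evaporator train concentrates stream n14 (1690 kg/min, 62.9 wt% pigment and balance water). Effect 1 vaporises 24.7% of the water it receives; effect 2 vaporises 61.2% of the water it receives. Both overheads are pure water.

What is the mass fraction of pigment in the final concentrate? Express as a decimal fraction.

water in feed = 1690×0.371 = 626.99 kg/min.
After stage 1: water left = (1−0.247)×626.99 = 472.12; stream total = 1535.1 kg/min.
After stage 2: water left = (1−0.612)×472.12 = 183.18; final concentrate = 1246.2 kg/min.
pigment fraction = 1063/1246.2 = 0.853.

0.853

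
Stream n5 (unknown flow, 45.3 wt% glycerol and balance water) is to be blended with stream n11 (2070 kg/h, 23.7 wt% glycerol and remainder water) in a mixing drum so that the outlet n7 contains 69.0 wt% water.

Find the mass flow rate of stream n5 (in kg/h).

1057 kg/h

Let n5 be the unknown flow. Total out = 2070 + n5.
water balance: 1579.4 + 0.547·n5 = 0.690·(2070 + n5)
(0.547 − 0.690)·n5 = 0.690×2070 − 1579.4 = -151.11
n5 = -151.11 / -0.143 = 1056.7 kg/h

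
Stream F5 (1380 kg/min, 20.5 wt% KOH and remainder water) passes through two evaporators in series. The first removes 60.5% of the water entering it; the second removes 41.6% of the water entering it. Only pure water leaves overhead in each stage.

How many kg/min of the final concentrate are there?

water in feed = 1380×0.795 = 1097.1 kg/min.
After stage 1: water left = (1−0.605)×1097.1 = 433.35; stream total = 716.25 kg/min.
After stage 2: water left = (1−0.416)×433.35 = 253.08; final concentrate = 535.98 kg/min.

536 kg/min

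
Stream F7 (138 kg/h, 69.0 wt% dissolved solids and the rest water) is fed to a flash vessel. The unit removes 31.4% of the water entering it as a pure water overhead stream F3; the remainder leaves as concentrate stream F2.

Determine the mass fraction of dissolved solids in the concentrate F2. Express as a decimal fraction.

0.764

dissolved solids is not removed: 138×0.690 = 95.22 kg/h of dissolved solids enters F2.
water entering = 138×0.310 = 42.78 kg/h; overhead removed = 0.314×42.78 = 13.433 kg/h.
Concentrate = 138 − 13.433 = 124.57 kg/h.
Mass fraction = 95.22/124.57 = 0.764.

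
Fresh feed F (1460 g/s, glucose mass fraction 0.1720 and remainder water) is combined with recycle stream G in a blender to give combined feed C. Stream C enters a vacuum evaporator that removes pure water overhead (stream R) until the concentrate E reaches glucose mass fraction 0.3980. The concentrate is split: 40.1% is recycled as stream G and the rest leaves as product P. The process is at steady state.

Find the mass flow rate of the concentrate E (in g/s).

1053 g/s

Overall glucose balance (none leaves overhead): glucose in fresh feed = glucose in product, i.e. 1460×0.172 = (1−0.401)·E·0.398.
E = 251.12/(0.398×0.599) = 1053.3 g/s.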